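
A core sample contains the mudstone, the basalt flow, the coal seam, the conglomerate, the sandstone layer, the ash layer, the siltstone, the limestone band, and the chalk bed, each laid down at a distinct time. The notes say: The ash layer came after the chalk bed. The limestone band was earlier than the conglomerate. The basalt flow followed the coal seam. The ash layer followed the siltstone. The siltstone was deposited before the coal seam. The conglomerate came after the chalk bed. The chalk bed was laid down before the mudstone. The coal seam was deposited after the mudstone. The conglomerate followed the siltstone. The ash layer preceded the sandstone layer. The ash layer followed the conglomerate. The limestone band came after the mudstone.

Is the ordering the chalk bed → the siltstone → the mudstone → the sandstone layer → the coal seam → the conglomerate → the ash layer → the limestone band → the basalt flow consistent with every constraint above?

The constraints require the ash layer before the sandstone layer, but in the proposed sequence the sandstone layer appears ahead of the ash layer. That one violation is enough.

no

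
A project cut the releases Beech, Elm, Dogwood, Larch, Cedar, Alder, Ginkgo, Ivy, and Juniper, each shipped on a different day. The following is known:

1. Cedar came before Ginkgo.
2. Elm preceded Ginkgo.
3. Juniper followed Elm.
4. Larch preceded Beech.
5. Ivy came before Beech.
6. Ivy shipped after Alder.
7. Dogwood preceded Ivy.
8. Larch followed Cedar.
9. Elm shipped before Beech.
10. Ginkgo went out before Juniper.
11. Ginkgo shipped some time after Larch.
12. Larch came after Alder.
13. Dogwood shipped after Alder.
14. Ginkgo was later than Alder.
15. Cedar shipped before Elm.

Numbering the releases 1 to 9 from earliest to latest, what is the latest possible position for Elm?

Elm must come before Beech, Ginkgo, and Juniper — 3 releases forced after it.
Everything else can be placed before Elm in some valid order, so Elm can sit as late as position 9 − 3 = 6.

6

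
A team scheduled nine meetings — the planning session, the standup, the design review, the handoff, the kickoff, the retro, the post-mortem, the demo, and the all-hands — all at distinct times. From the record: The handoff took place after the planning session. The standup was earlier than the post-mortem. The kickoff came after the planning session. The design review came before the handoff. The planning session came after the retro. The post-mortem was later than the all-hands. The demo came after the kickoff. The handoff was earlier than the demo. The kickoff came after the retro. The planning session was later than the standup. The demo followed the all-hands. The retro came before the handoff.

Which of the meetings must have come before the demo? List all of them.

the all-hands, the design review, the handoff, the kickoff, the planning session, the retro, the standup

Directly stated before the demo: the all-hands, the handoff, and the kickoff.
The design review reaches the demo via the design review → the handoff → the demo.
The planning session reaches the demo via the planning session → the kickoff → the demo.
The retro reaches the demo via the retro → the handoff → the demo.
Likewise the standup reaches the demo by chaining the stated constraints.
No chain forces the post-mortem ahead of the demo.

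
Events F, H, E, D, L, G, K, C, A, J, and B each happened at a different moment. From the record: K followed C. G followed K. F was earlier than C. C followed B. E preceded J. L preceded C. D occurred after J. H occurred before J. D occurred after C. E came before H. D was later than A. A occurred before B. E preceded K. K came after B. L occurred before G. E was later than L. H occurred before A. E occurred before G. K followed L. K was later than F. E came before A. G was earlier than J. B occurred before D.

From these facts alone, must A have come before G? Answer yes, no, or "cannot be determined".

Chain the constraints: A → B → K → G. Each link is directly stated, so A comes before G.

yes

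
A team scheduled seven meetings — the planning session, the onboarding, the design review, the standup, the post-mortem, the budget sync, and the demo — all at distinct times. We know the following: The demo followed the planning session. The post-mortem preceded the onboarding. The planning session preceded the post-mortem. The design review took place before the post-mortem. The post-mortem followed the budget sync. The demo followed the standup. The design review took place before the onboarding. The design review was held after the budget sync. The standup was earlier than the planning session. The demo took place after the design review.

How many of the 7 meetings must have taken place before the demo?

Directly stated before the demo: the design review, the planning session, and the standup.
The budget sync reaches the demo via the budget sync → the design review → the demo.
No chain forces the onboarding (or any of the others) ahead of the demo.
That's the budget sync, the design review, the planning session, and the standup — 4 in all.

4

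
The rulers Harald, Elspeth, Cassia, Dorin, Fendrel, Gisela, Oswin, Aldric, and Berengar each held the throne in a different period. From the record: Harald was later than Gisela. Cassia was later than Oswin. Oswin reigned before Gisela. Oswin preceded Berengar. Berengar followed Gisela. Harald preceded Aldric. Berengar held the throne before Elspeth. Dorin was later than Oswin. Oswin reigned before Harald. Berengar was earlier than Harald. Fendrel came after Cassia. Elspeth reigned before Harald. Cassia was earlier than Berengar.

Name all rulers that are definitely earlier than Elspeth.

Berengar, Cassia, Gisela, Oswin

Directly stated before Elspeth: Berengar.
Cassia reaches Elspeth via Cassia → Berengar → Elspeth.
Gisela reaches Elspeth via Gisela → Berengar → Elspeth.
Oswin reaches Elspeth via Oswin → Berengar → Elspeth.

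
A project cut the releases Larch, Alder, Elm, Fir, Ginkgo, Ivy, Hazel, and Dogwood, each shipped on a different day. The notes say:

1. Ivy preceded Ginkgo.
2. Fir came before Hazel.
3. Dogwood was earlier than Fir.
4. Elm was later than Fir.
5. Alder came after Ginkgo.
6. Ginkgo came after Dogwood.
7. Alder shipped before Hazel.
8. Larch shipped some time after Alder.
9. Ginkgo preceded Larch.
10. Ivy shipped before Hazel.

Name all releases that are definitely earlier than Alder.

Directly stated before Alder: Ginkgo.
Dogwood reaches Alder via Dogwood → Ginkgo → Alder.
Ivy reaches Alder via Ivy → Ginkgo → Alder.
No chain forces Elm (or any of the others) ahead of Alder.

Dogwood, Ginkgo, Ivy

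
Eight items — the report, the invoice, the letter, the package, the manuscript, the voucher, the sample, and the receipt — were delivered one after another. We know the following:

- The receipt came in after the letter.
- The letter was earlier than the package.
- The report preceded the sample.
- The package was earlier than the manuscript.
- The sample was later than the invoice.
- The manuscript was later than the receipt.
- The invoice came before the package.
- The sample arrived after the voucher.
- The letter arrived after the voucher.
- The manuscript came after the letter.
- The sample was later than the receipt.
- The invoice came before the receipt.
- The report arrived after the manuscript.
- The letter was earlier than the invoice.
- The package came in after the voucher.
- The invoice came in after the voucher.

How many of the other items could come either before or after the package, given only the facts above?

Forced before the package: the invoice, the letter, and the voucher; forced after the package: the manuscript, the report, and the sample.
That leaves the receipt with no forced order relative to the package — 1.

1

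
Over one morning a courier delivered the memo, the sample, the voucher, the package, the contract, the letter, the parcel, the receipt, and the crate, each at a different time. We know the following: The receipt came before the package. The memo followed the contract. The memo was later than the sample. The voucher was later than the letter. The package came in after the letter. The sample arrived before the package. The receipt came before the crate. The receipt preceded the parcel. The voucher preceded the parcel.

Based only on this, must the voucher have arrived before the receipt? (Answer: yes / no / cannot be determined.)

cannot be determined

No chain of stated constraints runs from the voucher to the receipt, and none runs from the receipt to the voucher either.
So the relative order of the voucher and the receipt is not fixed by the given facts.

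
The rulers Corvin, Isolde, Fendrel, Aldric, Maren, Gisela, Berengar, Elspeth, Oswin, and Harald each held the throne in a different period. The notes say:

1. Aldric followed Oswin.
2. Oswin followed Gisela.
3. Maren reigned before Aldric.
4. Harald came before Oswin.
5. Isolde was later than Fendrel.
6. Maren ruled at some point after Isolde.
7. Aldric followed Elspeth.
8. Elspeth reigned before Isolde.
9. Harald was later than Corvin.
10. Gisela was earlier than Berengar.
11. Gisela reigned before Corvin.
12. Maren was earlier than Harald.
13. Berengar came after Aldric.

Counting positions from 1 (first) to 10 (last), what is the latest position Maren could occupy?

Maren must come before Aldric, Berengar, Harald, and Oswin — 4 rulers forced after them.
Everything else can be placed before Maren in some valid order, so Maren can sit as late as position 10 − 4 = 6.

6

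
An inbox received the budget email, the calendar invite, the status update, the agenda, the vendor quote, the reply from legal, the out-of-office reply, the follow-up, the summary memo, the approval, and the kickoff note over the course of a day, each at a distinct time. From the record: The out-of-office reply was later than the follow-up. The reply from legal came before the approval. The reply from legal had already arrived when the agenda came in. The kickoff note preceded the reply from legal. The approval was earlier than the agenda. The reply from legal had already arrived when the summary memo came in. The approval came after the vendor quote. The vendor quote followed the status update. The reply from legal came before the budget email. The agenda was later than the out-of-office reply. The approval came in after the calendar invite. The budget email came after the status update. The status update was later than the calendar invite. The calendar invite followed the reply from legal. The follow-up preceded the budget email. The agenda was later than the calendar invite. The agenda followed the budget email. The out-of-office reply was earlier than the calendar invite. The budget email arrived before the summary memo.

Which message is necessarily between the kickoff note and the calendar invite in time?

the reply from legal

Tracing the constraints gives the kickoff note → the reply from legal → the calendar invite, so the reply from legal sits after the kickoff note and before the calendar invite.
No other message is forced both after the kickoff note and before the calendar invite.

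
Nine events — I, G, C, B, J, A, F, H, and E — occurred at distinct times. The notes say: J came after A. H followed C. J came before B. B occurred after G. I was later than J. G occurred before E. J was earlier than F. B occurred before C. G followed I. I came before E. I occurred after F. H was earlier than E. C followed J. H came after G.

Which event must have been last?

Every other event has a chain of constraints placing it before E, so E is last.

E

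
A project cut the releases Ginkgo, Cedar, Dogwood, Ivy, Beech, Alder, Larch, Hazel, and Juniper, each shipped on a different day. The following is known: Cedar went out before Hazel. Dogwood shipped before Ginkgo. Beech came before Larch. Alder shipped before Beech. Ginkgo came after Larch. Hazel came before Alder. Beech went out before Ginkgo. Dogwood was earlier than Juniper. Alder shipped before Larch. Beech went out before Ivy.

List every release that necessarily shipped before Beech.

Directly stated before Beech: Alder.
Cedar reaches Beech via Cedar → Hazel → Alder → Beech.
Hazel reaches Beech via Hazel → Alder → Beech.
No chain forces Ivy (or any of the others) ahead of Beech.

Alder, Cedar, Hazel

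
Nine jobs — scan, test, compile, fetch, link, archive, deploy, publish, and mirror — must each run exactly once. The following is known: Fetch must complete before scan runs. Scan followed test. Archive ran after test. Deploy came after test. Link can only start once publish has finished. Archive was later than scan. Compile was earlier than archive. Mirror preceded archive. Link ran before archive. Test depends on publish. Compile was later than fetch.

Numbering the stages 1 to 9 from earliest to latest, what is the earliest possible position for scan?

4

Fetch, publish, and test must all come before scan — 3 forced predecessors.
Nothing else is forced ahead of scan, so its earliest slot is position 3 + 1 = 4.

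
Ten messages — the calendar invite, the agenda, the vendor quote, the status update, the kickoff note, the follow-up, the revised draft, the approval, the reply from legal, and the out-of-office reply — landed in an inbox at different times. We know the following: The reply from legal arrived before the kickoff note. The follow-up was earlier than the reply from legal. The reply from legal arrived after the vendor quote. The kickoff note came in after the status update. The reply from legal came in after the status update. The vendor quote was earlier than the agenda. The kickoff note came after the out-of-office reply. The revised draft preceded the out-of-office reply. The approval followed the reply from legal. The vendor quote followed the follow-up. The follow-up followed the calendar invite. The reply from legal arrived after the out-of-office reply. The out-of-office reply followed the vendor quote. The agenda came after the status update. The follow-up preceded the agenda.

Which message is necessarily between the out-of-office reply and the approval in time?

the reply from legal

Tracing the constraints gives the out-of-office reply → the reply from legal → the approval, so the reply from legal sits after the out-of-office reply and before the approval.
No other message is forced both after the out-of-office reply and before the approval.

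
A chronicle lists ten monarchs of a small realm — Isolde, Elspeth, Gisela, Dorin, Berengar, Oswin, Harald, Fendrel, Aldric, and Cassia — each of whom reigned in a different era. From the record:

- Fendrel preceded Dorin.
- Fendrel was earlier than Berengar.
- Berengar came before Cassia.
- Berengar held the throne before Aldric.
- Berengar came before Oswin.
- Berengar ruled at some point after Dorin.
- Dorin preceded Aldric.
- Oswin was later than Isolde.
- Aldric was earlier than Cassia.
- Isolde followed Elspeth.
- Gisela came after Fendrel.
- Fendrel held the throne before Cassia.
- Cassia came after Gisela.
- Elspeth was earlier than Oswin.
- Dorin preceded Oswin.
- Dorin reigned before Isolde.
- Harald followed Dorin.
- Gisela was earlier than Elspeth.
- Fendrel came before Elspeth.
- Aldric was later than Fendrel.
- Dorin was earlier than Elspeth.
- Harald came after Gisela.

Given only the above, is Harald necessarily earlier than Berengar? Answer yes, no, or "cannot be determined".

No chain of stated constraints runs from Harald to Berengar, and none runs from Berengar to Harald either.
So the relative order of Harald and Berengar is not fixed by the given facts.

cannot be determined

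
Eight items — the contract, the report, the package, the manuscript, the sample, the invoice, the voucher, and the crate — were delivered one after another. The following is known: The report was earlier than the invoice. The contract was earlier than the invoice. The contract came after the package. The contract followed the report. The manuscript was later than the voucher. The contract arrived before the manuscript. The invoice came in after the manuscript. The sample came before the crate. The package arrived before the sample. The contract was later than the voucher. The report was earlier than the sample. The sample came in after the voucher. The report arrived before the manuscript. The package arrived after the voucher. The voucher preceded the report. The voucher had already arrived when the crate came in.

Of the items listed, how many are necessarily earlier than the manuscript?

4

Directly stated before the manuscript: the contract, the report, and the voucher.
The package reaches the manuscript via the package → the contract → the manuscript.
No chain forces the sample (or any of the others) ahead of the manuscript.
That's the contract, the package, the report, and the voucher — 4 in all.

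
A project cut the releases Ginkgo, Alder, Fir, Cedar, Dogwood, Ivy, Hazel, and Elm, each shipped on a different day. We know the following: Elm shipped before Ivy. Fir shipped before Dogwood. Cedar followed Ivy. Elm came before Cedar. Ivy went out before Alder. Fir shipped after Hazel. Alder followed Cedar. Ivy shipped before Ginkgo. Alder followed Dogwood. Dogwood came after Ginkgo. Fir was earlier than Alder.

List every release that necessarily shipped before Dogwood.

Directly stated before Dogwood: Fir and Ginkgo.
Elm reaches Dogwood via Elm → Ivy → Ginkgo → Dogwood.
Hazel reaches Dogwood via Hazel → Fir → Dogwood.
Ivy reaches Dogwood via Ivy → Ginkgo → Dogwood.
No chain forces Cedar (or any of the others) ahead of Dogwood.

Elm, Fir, Ginkgo, Hazel, Ivy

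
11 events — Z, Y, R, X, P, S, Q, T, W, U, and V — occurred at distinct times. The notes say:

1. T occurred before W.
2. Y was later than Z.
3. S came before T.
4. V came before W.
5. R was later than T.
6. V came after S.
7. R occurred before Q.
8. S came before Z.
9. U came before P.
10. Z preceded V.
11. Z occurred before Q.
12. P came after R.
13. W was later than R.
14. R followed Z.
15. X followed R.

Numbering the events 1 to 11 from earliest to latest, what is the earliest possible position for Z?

2

S must come before Z — 1 forced predecessor.
Nothing else is forced ahead of Z, so its earliest slot is position 1 + 1 = 2.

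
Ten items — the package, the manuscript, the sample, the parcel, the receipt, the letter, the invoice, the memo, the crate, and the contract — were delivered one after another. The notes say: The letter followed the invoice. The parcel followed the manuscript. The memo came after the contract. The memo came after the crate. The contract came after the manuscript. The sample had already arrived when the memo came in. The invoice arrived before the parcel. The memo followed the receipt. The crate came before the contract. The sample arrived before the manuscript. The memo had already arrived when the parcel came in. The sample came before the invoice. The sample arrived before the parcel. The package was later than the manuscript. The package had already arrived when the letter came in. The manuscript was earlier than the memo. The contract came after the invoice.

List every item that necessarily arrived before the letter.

Directly stated before the letter: the invoice and the package.
The manuscript reaches the letter via the manuscript → the package → the letter.
The sample reaches the letter via the sample → the invoice → the letter.

the invoice, the manuscript, the package, the sample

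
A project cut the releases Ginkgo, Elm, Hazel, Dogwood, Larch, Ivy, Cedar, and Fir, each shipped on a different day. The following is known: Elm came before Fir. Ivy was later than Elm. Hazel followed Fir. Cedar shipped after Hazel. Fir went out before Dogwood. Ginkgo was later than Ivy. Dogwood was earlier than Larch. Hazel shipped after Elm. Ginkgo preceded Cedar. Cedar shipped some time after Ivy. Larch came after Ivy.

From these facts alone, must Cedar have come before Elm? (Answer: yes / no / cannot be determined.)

Tracing the constraints gives Elm → Hazel → Cedar, so Elm must come before Cedar.
That means Cedar cannot be before Elm.

no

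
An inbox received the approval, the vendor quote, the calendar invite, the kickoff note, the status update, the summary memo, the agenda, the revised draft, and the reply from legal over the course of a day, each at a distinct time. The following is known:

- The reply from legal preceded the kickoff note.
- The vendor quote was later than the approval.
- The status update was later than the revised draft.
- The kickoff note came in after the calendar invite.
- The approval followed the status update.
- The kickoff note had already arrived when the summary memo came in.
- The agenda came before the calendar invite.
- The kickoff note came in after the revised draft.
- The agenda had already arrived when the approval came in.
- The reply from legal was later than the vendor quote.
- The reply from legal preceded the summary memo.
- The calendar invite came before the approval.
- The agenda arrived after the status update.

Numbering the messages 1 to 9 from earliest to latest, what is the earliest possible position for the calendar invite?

4

The agenda, the revised draft, and the status update must all come before the calendar invite — 3 forced predecessors.
Nothing else is forced ahead of the calendar invite, so its earliest slot is position 3 + 1 = 4.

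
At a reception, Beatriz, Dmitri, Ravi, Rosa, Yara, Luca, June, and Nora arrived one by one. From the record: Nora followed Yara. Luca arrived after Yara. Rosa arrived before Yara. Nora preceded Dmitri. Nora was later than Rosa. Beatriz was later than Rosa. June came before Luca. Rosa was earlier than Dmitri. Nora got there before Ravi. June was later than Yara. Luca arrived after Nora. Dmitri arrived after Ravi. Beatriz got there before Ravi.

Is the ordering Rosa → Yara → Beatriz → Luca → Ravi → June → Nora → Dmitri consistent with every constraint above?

The constraints require June before Luca, but in the proposed sequence Luca appears ahead of June. That one violation is enough.

no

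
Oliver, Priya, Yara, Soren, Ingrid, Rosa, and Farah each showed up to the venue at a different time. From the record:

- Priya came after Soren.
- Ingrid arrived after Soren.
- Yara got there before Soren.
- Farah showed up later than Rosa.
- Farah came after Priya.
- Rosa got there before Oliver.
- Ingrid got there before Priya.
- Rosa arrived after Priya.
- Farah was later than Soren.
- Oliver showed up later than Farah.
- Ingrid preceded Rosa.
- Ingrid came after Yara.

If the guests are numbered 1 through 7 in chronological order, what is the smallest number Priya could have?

Ingrid, Soren, and Yara must all come before Priya — 3 forced predecessors.
Nothing else is forced ahead of Priya, so their earliest slot is position 3 + 1 = 4.

4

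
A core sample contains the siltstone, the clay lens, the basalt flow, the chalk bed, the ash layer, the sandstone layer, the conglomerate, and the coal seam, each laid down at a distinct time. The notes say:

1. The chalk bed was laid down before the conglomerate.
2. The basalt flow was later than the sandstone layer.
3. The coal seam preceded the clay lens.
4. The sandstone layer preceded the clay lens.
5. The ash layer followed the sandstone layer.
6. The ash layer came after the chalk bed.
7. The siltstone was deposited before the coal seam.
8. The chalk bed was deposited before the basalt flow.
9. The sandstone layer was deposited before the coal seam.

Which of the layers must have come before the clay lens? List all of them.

Directly stated before the clay lens: the coal seam and the sandstone layer.
The siltstone reaches the clay lens via the siltstone → the coal seam → the clay lens.
No chain forces the ash layer (or any of the others) ahead of the clay lens.

the coal seam, the sandstone layer, the siltstone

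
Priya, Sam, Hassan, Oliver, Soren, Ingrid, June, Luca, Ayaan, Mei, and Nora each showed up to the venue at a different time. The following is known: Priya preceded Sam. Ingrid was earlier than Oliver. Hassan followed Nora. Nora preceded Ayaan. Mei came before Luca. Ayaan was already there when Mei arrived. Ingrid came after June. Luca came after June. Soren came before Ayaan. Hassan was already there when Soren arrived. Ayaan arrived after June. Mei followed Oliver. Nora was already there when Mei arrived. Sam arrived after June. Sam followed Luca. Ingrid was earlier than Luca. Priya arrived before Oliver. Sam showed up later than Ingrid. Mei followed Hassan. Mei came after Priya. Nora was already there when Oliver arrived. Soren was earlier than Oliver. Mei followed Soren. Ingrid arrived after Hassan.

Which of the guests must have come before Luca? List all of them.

Directly stated before Luca: Ingrid, June, and Mei.
Ayaan reaches Luca via Ayaan → Mei → Luca.
Hassan reaches Luca via Hassan → Ingrid → Luca.
Nora reaches Luca via Nora → Mei → Luca.
Likewise Oliver, Priya, and Soren each reach Luca by chaining the stated constraints.

Ayaan, Hassan, Ingrid, June, Mei, Nora, Oliver, Priya, Soren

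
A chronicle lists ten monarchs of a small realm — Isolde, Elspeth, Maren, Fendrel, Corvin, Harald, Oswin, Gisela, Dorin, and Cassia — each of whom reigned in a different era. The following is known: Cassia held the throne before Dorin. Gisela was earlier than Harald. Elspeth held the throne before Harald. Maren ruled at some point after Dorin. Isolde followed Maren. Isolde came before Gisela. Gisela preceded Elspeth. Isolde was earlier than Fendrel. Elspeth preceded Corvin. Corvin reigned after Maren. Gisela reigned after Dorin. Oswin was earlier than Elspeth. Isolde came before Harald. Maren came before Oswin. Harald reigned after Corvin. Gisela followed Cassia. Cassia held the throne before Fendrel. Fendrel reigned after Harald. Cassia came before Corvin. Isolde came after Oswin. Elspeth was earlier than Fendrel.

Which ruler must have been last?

Fendrel

Every other ruler has a chain of constraints placing them before Fendrel, so Fendrel is last.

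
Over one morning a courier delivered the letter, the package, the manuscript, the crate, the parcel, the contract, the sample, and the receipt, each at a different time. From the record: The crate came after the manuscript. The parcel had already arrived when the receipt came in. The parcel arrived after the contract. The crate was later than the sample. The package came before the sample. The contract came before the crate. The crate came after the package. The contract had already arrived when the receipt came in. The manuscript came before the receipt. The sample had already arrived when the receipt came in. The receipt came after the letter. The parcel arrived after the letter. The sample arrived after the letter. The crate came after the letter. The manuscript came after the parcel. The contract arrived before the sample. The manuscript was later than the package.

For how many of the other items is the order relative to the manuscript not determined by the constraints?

1

Forced before the manuscript: the contract, the letter, the package, and the parcel; forced after the manuscript: the crate and the receipt.
That leaves the sample with no forced order relative to the manuscript — 1.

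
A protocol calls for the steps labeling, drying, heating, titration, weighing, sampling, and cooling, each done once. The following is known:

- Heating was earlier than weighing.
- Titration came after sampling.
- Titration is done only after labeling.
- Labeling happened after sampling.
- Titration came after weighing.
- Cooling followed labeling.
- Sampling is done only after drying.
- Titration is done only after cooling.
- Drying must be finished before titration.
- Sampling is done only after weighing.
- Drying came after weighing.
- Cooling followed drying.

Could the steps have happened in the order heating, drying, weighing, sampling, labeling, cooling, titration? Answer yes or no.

The constraints require weighing before drying, but in the proposed sequence drying appears ahead of weighing. That one violation is enough.

no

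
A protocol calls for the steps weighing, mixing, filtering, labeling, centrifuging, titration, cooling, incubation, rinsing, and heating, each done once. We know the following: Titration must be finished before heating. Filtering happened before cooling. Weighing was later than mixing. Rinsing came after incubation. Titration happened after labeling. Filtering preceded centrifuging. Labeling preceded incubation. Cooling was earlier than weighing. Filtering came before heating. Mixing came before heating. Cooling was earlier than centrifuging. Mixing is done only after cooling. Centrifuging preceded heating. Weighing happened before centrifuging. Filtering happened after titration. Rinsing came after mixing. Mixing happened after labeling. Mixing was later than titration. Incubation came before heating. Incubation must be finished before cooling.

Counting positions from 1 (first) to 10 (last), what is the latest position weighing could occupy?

8

Weighing must come before centrifuging and heating — 2 steps forced after it.
Everything else can be placed before weighing in some valid order, so weighing can sit as late as position 10 − 2 = 8.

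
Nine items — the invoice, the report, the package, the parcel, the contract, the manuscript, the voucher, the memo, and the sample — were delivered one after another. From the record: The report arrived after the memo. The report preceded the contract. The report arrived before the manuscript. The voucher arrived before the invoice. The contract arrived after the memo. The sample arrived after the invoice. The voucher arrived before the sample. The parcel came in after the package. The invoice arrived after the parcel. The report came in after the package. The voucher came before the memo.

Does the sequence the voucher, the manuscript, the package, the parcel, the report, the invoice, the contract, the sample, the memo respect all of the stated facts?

no

The constraints require the memo before the contract, but in the proposed sequence the contract appears ahead of the memo. That one violation is enough.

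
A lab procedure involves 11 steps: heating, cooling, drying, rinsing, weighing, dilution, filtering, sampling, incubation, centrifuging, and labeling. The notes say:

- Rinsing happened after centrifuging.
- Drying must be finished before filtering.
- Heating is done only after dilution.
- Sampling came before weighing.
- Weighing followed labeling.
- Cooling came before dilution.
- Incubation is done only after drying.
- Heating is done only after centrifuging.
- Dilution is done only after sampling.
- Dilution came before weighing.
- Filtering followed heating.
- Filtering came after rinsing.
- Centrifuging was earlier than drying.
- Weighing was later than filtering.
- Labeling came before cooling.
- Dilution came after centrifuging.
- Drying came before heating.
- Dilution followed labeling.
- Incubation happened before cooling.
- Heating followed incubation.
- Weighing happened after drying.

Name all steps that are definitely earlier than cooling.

centrifuging, drying, incubation, labeling

Directly stated before cooling: incubation and labeling.
Centrifuging reaches cooling via centrifuging → drying → incubation → cooling.
Drying reaches cooling via drying → incubation → cooling.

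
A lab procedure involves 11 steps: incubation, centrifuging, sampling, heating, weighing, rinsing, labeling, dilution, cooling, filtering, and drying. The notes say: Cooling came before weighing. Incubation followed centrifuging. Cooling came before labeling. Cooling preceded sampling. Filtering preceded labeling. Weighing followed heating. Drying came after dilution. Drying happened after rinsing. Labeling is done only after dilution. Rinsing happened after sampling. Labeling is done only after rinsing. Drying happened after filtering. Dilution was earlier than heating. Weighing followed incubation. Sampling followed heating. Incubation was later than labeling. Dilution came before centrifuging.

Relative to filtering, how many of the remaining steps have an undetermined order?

6

Forced after filtering: drying, incubation, labeling, and weighing.
That leaves centrifuging, cooling, dilution, heating, rinsing, and sampling with no forced order relative to filtering — 6.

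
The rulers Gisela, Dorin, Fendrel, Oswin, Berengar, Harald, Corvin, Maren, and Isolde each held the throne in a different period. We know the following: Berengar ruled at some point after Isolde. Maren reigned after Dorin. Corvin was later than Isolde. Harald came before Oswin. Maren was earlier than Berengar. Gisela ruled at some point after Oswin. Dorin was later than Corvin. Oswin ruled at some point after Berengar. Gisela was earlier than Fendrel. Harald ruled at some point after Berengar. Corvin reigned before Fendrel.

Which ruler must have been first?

Isolde

Isolde has a chain of constraints placing them before every other ruler, so Isolde must be first.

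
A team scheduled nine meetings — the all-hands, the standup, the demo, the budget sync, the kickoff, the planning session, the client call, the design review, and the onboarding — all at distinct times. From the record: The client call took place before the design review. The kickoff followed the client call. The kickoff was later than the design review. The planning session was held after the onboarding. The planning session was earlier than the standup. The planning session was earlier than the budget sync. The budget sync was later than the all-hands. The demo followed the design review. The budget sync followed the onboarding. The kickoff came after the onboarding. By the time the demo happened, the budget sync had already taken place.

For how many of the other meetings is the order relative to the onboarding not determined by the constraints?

Forced after the onboarding: the budget sync, the demo, the kickoff, the planning session, and the standup.
That leaves the all-hands, the client call, and the design review with no forced order relative to the onboarding — 3.

3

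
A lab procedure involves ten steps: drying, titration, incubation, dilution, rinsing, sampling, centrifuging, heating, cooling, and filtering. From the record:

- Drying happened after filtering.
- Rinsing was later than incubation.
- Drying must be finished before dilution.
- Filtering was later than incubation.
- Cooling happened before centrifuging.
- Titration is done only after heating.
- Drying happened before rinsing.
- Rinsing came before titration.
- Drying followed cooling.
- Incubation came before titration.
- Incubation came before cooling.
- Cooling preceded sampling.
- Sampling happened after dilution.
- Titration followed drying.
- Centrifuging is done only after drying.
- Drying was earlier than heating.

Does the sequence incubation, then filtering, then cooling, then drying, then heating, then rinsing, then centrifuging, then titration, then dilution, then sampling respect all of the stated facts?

Check each stated constraint against the proposed order — e.g. cooling is ahead of sampling; incubation is ahead of titration. Every pair is in the required order; nothing is violated.

yes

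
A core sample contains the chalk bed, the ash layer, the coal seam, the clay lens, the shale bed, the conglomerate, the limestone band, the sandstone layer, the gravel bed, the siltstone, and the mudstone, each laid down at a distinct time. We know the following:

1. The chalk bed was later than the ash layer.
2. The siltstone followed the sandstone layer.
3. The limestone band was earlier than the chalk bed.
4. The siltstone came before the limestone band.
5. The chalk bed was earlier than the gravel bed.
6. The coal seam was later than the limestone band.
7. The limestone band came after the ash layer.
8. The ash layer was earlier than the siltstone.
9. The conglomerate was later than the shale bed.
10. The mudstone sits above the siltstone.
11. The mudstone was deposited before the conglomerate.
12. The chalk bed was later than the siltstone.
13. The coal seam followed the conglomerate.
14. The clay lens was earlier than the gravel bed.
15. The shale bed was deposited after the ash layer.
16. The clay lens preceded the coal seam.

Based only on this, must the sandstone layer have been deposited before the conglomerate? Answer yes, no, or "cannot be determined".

Chain the constraints: the sandstone layer → the siltstone → the mudstone → the conglomerate. Each link is directly stated, so the sandstone layer comes before the conglomerate.

yes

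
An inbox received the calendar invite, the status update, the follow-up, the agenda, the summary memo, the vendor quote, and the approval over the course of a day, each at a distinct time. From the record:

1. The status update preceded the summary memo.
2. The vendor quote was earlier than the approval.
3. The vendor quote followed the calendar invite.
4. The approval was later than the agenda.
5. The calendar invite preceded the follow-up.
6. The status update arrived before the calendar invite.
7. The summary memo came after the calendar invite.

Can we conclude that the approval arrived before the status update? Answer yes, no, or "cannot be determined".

no

Tracing the constraints gives the status update → the calendar invite → the vendor quote → the approval, so the status update must come before the approval.
That means the approval cannot be before the status update.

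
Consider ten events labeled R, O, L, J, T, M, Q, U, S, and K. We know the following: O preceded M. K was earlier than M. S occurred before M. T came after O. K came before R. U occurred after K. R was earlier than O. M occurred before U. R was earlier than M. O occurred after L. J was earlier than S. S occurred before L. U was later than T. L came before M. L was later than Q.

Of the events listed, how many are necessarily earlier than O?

Directly stated before O: L and R.
J reaches O via J → S → L → O.
K reaches O via K → R → O.
Q reaches O via Q → L → O.
Likewise S reaches O by chaining the stated constraints.
No chain forces M (or any of the others) ahead of O.
That's J, K, L, Q, R, and S — 6 in all.

6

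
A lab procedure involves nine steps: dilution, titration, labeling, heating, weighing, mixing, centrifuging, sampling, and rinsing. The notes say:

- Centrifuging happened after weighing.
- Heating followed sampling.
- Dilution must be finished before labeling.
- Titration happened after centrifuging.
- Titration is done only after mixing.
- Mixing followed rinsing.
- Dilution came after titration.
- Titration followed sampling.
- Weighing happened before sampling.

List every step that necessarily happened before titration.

Directly stated before titration: centrifuging, mixing, and sampling.
Rinsing reaches titration via rinsing → mixing → titration.
Weighing reaches titration via weighing → sampling → titration.

centrifuging, mixing, rinsing, sampling, weighing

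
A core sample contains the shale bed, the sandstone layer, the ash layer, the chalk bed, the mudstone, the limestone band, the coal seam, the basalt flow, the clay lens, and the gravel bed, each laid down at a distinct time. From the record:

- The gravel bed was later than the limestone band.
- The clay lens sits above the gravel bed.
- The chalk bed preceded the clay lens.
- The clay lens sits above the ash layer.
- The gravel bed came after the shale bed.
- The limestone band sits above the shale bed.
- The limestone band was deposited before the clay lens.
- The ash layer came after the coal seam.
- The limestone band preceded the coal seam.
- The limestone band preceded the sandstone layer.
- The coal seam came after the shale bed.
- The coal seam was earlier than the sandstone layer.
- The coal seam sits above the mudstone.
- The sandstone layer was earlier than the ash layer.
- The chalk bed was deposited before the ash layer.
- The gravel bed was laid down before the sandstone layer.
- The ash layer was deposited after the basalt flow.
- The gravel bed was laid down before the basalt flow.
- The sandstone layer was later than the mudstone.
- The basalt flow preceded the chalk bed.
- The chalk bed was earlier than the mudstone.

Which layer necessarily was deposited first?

The shale bed has a chain of constraints placing it before every other layer, so the shale bed must be first.

the shale bed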